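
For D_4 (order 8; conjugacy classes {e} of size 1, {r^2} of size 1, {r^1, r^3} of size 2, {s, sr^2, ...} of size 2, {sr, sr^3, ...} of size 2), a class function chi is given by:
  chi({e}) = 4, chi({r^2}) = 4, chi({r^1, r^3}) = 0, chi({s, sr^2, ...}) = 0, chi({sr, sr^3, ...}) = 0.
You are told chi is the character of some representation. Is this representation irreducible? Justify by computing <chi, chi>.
Not irreducible (reducible): <chi, chi> = 4 > 1.

Why: <chi, chi> = (1/|G|) sum_C |C| * |chi(C)|^2 = (1/8)[1*|4|^2 + 1*|4|^2 + 2*|0|^2 + 2*|0|^2 + 2*|0|^2]
  = (1/8)[(16) + (16) + (0) + (0) + (0)] = 32/8 = 4.
A character is irreducible iff <chi, chi> = 1, so this representation is reducible.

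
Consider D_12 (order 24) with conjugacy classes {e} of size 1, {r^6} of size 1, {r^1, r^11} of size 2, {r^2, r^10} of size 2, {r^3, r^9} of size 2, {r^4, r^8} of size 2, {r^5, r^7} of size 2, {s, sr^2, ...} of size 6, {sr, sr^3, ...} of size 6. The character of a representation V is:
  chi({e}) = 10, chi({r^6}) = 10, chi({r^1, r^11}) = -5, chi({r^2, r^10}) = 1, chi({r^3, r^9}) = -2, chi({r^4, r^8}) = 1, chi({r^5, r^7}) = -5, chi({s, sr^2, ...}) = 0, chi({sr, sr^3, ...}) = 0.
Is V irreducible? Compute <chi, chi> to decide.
Not irreducible (reducible): <chi, chi> = 13 > 1.

Solution. <chi, chi> = (1/|G|) sum_C |C| * |chi(C)|^2 = (1/24)[1*|10|^2 + 1*|10|^2 + 2*|-5|^2 + 2*|1|^2 + 2*|-2|^2 + 2*|1|^2 + 2*|-5|^2 + 6*|0|^2 + 6*|0|^2]
  = (1/24)[(100) + (100) + (50) + (2) + (8) + (2) + (50) + (0) + (0)] = 312/24 = 13.
A character is irreducible iff <chi, chi> = 1, so this representation is reducible.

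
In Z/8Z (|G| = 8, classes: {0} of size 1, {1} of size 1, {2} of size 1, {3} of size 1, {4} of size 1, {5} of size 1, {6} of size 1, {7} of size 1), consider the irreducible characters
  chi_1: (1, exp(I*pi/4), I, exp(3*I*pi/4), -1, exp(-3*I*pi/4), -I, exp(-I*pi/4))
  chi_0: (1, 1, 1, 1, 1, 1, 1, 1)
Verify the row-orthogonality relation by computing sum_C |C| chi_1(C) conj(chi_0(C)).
Sum = 0; so <chi_1, chi_0> = 0 (distinct irreducibles are orthogonal).

Why: Compute term by term over conjugacy classes (|C| * chi_1(C) * conj(chi_0(C))):
  1*(1)*conj(1) + 1*(exp(I*pi/4))*conj(1) + 1*(I)*conj(1) + 1*(exp(3*I*pi/4))*conj(1) + 1*(-1)*conj(1) + 1*(exp(-3*I*pi/4))*conj(1) + 1*(-I)*conj(1) + 1*(exp(-I*pi/4))*conj(1)
  = (1) + (exp(I*pi/4)) + (I) + (exp(3*I*pi/4)) + (-1) + (exp(-3*I*pi/4)) + (-I) + (exp(-I*pi/4))
  = 0.
(Exp terms are combined using exp(i*s)*conj(exp(i*t)) = exp(i*(s-t)), and sums of them are collapsed using the identity that for every m > 1 the m distinct m-th roots of unity sum to 0, e.g. 1 + exp(2*I*pi/3) + exp(-2*I*pi/3) = 0.)
Dividing by |G| = 8 gives 0/8 = 0, matching the row-orthogonality relation <chi_1, chi_0> = [chi_1 = chi_0].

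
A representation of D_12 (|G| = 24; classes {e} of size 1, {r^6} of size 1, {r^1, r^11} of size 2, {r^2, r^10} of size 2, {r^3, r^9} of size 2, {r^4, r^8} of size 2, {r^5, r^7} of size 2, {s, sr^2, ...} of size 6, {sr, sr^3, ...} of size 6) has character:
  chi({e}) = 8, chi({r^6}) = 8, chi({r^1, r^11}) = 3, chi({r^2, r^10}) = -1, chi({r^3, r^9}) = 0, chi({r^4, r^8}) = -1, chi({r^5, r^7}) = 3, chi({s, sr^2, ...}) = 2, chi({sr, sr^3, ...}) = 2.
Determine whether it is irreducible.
Not irreducible (reducible): <chi, chi> = 9 > 1.

Justification: <chi, chi> = (1/|G|) sum_C |C| * |chi(C)|^2 = (1/24)[1*|8|^2 + 1*|8|^2 + 2*|3|^2 + 2*|-1|^2 + 2*|0|^2 + 2*|-1|^2 + 2*|3|^2 + 6*|2|^2 + 6*|2|^2]
  = (1/24)[(64) + (64) + (18) + (2) + (0) + (2) + (18) + (24) + (24)] = 216/24 = 9.
A character is irreducible iff <chi, chi> = 1, so this representation is reducible.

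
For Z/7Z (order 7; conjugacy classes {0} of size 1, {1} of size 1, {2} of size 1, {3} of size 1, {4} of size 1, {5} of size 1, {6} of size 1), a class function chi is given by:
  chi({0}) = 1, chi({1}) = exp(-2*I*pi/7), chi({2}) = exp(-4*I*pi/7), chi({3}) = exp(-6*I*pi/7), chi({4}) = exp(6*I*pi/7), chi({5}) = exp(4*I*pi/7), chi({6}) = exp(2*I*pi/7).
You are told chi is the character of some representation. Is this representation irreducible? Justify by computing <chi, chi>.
Irreducible: <chi, chi> = 1.

<chi, chi> = (1/|G|) sum_C |C| * |chi(C)|^2 = (1/7)[1*|1|^2 + 1*|exp(-2*I*pi/7)|^2 + 1*|exp(-4*I*pi/7)|^2 + 1*|exp(-6*I*pi/7)|^2 + 1*|exp(6*I*pi/7)|^2 + 1*|exp(4*I*pi/7)|^2 + 1*|exp(2*I*pi/7)|^2]
  = (1/7)[(1) + (1) + (1) + (1) + (1) + (1) + (1)] = 7/7 = 1.
(Exp terms are combined using exp(i*s)*conj(exp(i*t)) = exp(i*(s-t)), and sums of them are collapsed using the identity that for every m > 1 the m distinct m-th roots of unity sum to 0, e.g. 1 + exp(2*I*pi/3) + exp(-2*I*pi/3) = 0.)
A character is irreducible iff <chi, chi> = 1, so this representation is irreducible.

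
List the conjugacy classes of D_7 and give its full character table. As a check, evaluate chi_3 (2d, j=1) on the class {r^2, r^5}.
Conjugacy classes: {e} of size 1, {r^1, r^6} of size 2, {r^2, r^5} of size 2, {r^3, r^4} of size 2, {s, sr, ..., sr^6} of size 7.
Character table:
  irrep \ class              {e} (size 1)  {r^1, r^6} (size 2)  {r^2, r^5} (size 2)  {r^3, r^4} (size 2)  {s, sr, ..., sr^6} (size 7)
  chi_1 (triv)               1             1                    1                    1                    1                          
  chi_2 (sign: r->1, s->-1)  1             1                    1                    1                    -1                         
  chi_3 (2d, j=1)            2             2*cos(2*pi/7)        -2*cos(3*pi/7)       -2*cos(pi/7)         0                          
  chi_4 (2d, j=2)            2             -2*cos(3*pi/7)       -2*cos(pi/7)         2*cos(2*pi/7)        0                          
  chi_5 (2d, j=3)            2             -2*cos(pi/7)         2*cos(2*pi/7)        -2*cos(3*pi/7)       0                          

Spot check: chi_3 (2d, j=1) on {r^2, r^5} = -2*cos(3*pi/7).

Justification: D_7 has order 2*7 = 14 with 5 conjugacy classes, hence 5 irreducibles. Sum of squared dims 1 + 1 + 4 + 4 + 4 = 14 = |G|. Linear characters come from the abelianisation; the 2-dimensional irreps have character r^k -> 2*cos(2*pi*j*k/7), reflections -> 0.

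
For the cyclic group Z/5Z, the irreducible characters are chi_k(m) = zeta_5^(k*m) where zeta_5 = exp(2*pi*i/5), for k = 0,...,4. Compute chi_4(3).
chi_4(3) = zeta_5^12 = exp(4*I*pi/5)

Reasoning: chi_4(3) = zeta_5^(4*3) = zeta_5^12. Since zeta_5^5 = 1, this equals zeta_5^2 = exp(2*pi*i*2/5) = exp(4*I*pi/5).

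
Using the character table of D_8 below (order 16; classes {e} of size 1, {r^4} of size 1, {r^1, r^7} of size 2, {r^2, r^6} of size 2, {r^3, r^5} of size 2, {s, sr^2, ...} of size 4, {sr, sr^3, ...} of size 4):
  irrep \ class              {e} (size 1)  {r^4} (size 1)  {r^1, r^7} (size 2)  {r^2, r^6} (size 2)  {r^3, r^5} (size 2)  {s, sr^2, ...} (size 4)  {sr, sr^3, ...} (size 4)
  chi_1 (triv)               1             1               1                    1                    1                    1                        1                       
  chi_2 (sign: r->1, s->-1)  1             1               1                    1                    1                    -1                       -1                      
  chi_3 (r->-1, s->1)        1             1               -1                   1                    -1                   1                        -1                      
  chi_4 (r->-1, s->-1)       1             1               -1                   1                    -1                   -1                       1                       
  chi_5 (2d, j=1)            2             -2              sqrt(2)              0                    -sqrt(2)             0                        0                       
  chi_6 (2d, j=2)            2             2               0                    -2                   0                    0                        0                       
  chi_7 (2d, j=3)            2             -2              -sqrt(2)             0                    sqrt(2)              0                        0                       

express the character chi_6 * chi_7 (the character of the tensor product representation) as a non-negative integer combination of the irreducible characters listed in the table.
chi_6 tensor chi_7 = chi_5 + chi_7 (all other irreducibles have multiplicity 0).

Reasoning: The character of a tensor product is the pointwise product (chi_6 * chi_7)(C) = chi_6(C) * chi_7(C):
  {e}: (2)*(2), {r^4}: (2)*(-2), {r^1, r^7}: (0)*(-sqrt(2)), {r^2, r^6}: (-2)*(0), {r^3, r^5}: (0)*(sqrt(2)), {s, sr^2, ...}: (0)*(0), {sr, sr^3, ...}: (0)*(0)
so (chi_6 * chi_7) takes values
  {e} -> 4, {r^4} -> -4, {r^1, r^7} -> 0, {r^2, r^6} -> 0, {r^3, r^5} -> 0, {s, sr^2, ...} -> 0, {sr, sr^3, ...} -> 0.
Now take the inner product of this character with each irreducible chi from the table, <chi_6*chi_7, chi> = (1/16) sum_C |C| (chi_6*chi_7)(C) conj(chi(C)):
  <chi_6*chi_7, chi_1> = (1/16)[1*(4)*conj(1) + 1*(-4)*conj(1) + 2*(0)*conj(1) + 2*(0)*conj(1) + 2*(0)*conj(1) + 4*(0)*conj(1) + 4*(0)*conj(1)]
      = (1/16)[(4) + (-4) + (0) + (0) + (0) + (0) + (0)] = 0/16 = 0
  <chi_6*chi_7, chi_2> = (1/16)[1*(4)*conj(1) + 1*(-4)*conj(1) + 2*(0)*conj(1) + 2*(0)*conj(1) + 2*(0)*conj(1) + 4*(0)*conj(-1) + 4*(0)*conj(-1)]
      = (1/16)[(4) + (-4) + (0) + (0) + (0) + (0) + (0)] = 0/16 = 0
  <chi_6*chi_7, chi_3> = (1/16)[1*(4)*conj(1) + 1*(-4)*conj(1) + 2*(0)*conj(-1) + 2*(0)*conj(1) + 2*(0)*conj(-1) + 4*(0)*conj(1) + 4*(0)*conj(-1)]
      = (1/16)[(4) + (-4) + (0) + (0) + (0) + (0) + (0)] = 0/16 = 0
  <chi_6*chi_7, chi_4> = (1/16)[1*(4)*conj(1) + 1*(-4)*conj(1) + 2*(0)*conj(-1) + 2*(0)*conj(1) + 2*(0)*conj(-1) + 4*(0)*conj(-1) + 4*(0)*conj(1)]
      = (1/16)[(4) + (-4) + (0) + (0) + (0) + (0) + (0)] = 0/16 = 0
  <chi_6*chi_7, chi_5> = (1/16)[1*(4)*conj(2) + 1*(-4)*conj(-2) + 2*(0)*conj(sqrt(2)) + 2*(0)*conj(0) + 2*(0)*conj(-sqrt(2)) + 4*(0)*conj(0) + 4*(0)*conj(0)]
      = (1/16)[(8) + (8) + (0) + (0) + (0) + (0) + (0)] = 16/16 = 1
  <chi_6*chi_7, chi_6> = (1/16)[1*(4)*conj(2) + 1*(-4)*conj(2) + 2*(0)*conj(0) + 2*(0)*conj(-2) + 2*(0)*conj(0) + 4*(0)*conj(0) + 4*(0)*conj(0)]
      = (1/16)[(8) + (-8) + (0) + (0) + (0) + (0) + (0)] = 0/16 = 0
  <chi_6*chi_7, chi_7> = (1/16)[1*(4)*conj(2) + 1*(-4)*conj(-2) + 2*(0)*conj(-sqrt(2)) + 2*(0)*conj(0) + 2*(0)*conj(sqrt(2)) + 4*(0)*conj(0) + 4*(0)*conj(0)]
      = (1/16)[(8) + (8) + (0) + (0) + (0) + (0) + (0)] = 16/16 = 1
Hence the multiplicities are chi_5: 1, chi_7: 1. Dimension check: dim(chi_6)*dim(chi_7) = 2*2 = 4 and sum (mult * dim) = 1*2 + 1*2 = 4.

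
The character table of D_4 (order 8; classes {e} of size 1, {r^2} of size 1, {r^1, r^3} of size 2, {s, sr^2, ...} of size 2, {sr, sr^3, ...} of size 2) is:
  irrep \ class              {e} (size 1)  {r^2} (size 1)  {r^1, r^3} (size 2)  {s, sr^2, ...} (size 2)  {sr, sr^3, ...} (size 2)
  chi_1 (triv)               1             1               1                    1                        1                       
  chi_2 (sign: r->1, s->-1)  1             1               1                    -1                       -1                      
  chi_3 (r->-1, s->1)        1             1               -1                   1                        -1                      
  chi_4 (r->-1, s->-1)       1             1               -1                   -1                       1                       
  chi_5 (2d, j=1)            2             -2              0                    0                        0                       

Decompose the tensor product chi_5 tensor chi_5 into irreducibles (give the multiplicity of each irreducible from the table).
chi_5 tensor chi_5 = chi_1 + chi_2 + chi_3 + chi_4 (all other irreducibles have multiplicity 0).

Justification: The character of a tensor product is the pointwise product (chi_5 * chi_5)(C) = chi_5(C) * chi_5(C):
  {e}: (2)*(2), {r^2}: (-2)*(-2), {r^1, r^3}: (0)*(0), {s, sr^2, ...}: (0)*(0), {sr, sr^3, ...}: (0)*(0)
so (chi_5 * chi_5) takes values
  {e} -> 4, {r^2} -> 4, {r^1, r^3} -> 0, {s, sr^2, ...} -> 0, {sr, sr^3, ...} -> 0.
Now take the inner product of this character with each irreducible chi from the table, <chi_5*chi_5, chi> = (1/8) sum_C |C| (chi_5*chi_5)(C) conj(chi(C)):
  <chi_5*chi_5, chi_1> = (1/8)[1*(4)*conj(1) + 1*(4)*conj(1) + 2*(0)*conj(1) + 2*(0)*conj(1) + 2*(0)*conj(1)]
      = (1/8)[(4) + (4) + (0) + (0) + (0)] = 8/8 = 1
  <chi_5*chi_5, chi_2> = (1/8)[1*(4)*conj(1) + 1*(4)*conj(1) + 2*(0)*conj(1) + 2*(0)*conj(-1) + 2*(0)*conj(-1)]
      = (1/8)[(4) + (4) + (0) + (0) + (0)] = 8/8 = 1
  <chi_5*chi_5, chi_3> = (1/8)[1*(4)*conj(1) + 1*(4)*conj(1) + 2*(0)*conj(-1) + 2*(0)*conj(1) + 2*(0)*conj(-1)]
      = (1/8)[(4) + (4) + (0) + (0) + (0)] = 8/8 = 1
  <chi_5*chi_5, chi_4> = (1/8)[1*(4)*conj(1) + 1*(4)*conj(1) + 2*(0)*conj(-1) + 2*(0)*conj(-1) + 2*(0)*conj(1)]
      = (1/8)[(4) + (4) + (0) + (0) + (0)] = 8/8 = 1
  <chi_5*chi_5, chi_5> = (1/8)[1*(4)*conj(2) + 1*(4)*conj(-2) + 2*(0)*conj(0) + 2*(0)*conj(0) + 2*(0)*conj(0)]
      = (1/8)[(8) + (-8) + (0) + (0) + (0)] = 0/8 = 0
Hence the multiplicities are chi_1: 1, chi_2: 1, chi_3: 1, chi_4: 1. Dimension check: dim(chi_5)*dim(chi_5) = 2*2 = 4 and sum (mult * dim) = 1*1 + 1*1 + 1*1 + 1*1 = 4.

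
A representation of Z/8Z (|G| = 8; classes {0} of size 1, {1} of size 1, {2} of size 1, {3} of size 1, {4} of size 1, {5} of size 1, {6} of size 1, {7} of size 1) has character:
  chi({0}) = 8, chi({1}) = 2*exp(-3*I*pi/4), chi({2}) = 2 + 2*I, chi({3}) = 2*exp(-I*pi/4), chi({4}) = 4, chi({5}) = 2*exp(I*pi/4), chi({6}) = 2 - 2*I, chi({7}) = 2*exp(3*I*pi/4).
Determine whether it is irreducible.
Not irreducible (reducible): <chi, chi> = 14 > 1.

Reasoning: <chi, chi> = (1/|G|) sum_C |C| * |chi(C)|^2 = (1/8)[1*|8|^2 + 1*|2*exp(-3*I*pi/4)|^2 + 1*|2 + 2*I|^2 + 1*|2*exp(-I*pi/4)|^2 + 1*|4|^2 + 1*|2*exp(I*pi/4)|^2 + 1*|2 - 2*I|^2 + 1*|2*exp(3*I*pi/4)|^2]
  = (1/8)[(64) + (4) + (8) + (4) + (16) + (4) + (8) + (4)] = 112/8 = 14.
(Exp terms are combined using exp(i*s)*conj(exp(i*t)) = exp(i*(s-t)), and sums of them are collapsed using the identity that for every m > 1 the m distinct m-th roots of unity sum to 0, e.g. 1 + exp(2*I*pi/3) + exp(-2*I*pi/3) = 0.)
A character is irreducible iff <chi, chi> = 1, so this representation is reducible.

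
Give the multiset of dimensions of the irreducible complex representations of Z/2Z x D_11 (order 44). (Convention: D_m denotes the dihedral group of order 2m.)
Dimensions: 1, 1, 1, 1, 2, 2, 2, 2, 2, 2, 2, 2, 2, 2

Explanation: There are 14 irreducibles (= number of conjugacy classes). Their dimensions d_i satisfy sum d_i^2 = |G| = 44: 1 + 1 + 1 + 1 + 4 + 4 + 4 + 4 + 4 + 4 + 4 + 4 + 4 + 4 = 44. (For the product with Z/2Z: each of the 2 1-dim characters of Z/2Z tensors with each irrep of D_11, giving 2 copies of each D_11-dimension.)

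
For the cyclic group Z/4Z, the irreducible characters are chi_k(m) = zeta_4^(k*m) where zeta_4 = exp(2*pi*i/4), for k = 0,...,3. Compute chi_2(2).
chi_2(2) = zeta_4^4 = 1

Reasoning: chi_2(2) = zeta_4^(2*2) = zeta_4^4. Since zeta_4^4 = 1, this equals zeta_4^0 = exp(2*pi*i*0/4) = 1.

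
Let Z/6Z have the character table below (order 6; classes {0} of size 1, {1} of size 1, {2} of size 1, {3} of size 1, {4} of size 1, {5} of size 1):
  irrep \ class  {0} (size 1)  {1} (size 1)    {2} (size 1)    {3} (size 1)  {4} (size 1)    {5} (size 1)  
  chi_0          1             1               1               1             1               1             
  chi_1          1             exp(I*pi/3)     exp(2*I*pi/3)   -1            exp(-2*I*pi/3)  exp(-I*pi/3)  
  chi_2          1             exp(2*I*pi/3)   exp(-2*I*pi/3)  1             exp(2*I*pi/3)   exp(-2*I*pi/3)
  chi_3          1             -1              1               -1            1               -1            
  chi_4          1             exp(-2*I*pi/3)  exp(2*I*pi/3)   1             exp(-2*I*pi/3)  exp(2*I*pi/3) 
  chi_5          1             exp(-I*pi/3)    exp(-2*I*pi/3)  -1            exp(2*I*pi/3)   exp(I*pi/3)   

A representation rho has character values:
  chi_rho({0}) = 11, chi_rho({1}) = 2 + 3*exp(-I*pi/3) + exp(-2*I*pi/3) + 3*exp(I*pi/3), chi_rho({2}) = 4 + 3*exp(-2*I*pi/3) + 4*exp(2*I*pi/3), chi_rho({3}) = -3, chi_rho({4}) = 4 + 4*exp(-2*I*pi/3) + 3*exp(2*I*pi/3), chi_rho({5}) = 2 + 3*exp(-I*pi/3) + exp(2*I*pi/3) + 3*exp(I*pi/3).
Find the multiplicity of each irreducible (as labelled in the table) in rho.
Multiplicities: chi_0: 3, chi_1: 3, chi_2: 0, chi_3: 1, chi_4: 1, chi_5: 3.

Argument: Use <chi_rho, chi> = (1/|G|) sum_C |C| * chi_rho(C) * conj(chi(C)) with |G| = 6 for each irreducible chi in the table:
  <chi_rho, chi_0> = (1/6)[1*(11)*conj(1) + 1*(2 + 3*exp(-I*pi/3) + exp(-2*I*pi/3) + 3*exp(I*pi/3))*conj(1) + 1*(4 + 3*exp(-2*I*pi/3) + 4*exp(2*I*pi/3))*conj(1) + 1*(-3)*conj(1) + 1*(4 + 4*exp(-2*I*pi/3) + 3*exp(2*I*pi/3))*conj(1) + 1*(2 + 3*exp(-I*pi/3) + exp(2*I*pi/3) + 3*exp(I*pi/3))*conj(1)]
      = (1/6)[(11) + (2 + 3*exp(-I*pi/3) + exp(-2*I*pi/3) + 3*exp(I*pi/3)) + (4 + 3*exp(-2*I*pi/3) + 4*exp(2*I*pi/3)) + (-3) + (4 + 4*exp(-2*I*pi/3) + 3*exp(2*I*pi/3)) + (2 + 3*exp(-I*pi/3) + exp(2*I*pi/3) + 3*exp(I*pi/3))] = 18/6 = 3
  <chi_rho, chi_1> = (1/6)[1*(11)*conj(1) + 1*(2 + 3*exp(-I*pi/3) + exp(-2*I*pi/3) + 3*exp(I*pi/3))*conj(exp(I*pi/3)) + 1*(4 + 3*exp(-2*I*pi/3) + 4*exp(2*I*pi/3))*conj(exp(2*I*pi/3)) + 1*(-3)*conj(-1) + 1*(4 + 4*exp(-2*I*pi/3) + 3*exp(2*I*pi/3))*conj(exp(-2*I*pi/3)) + 1*(2 + 3*exp(-I*pi/3) + exp(2*I*pi/3) + 3*exp(I*pi/3))*conj(exp(-I*pi/3))]
      = (1/6)[(11) + (2 + 3*exp(-2*I*pi/3) + 2*exp(-I*pi/3)) + (4 + 4*exp(-2*I*pi/3) + 3*exp(2*I*pi/3)) + (3) + (4 + 3*exp(-2*I*pi/3) + 4*exp(2*I*pi/3)) + (2 + 2*exp(I*pi/3) + 3*exp(2*I*pi/3))] = 18/6 = 3
  <chi_rho, chi_2> = (1/6)[1*(11)*conj(1) + 1*(2 + 3*exp(-I*pi/3) + exp(-2*I*pi/3) + 3*exp(I*pi/3))*conj(exp(2*I*pi/3)) + 1*(4 + 3*exp(-2*I*pi/3) + 4*exp(2*I*pi/3))*conj(exp(-2*I*pi/3)) + 1*(-3)*conj(1) + 1*(4 + 4*exp(-2*I*pi/3) + 3*exp(2*I*pi/3))*conj(exp(2*I*pi/3)) + 1*(2 + 3*exp(-I*pi/3) + exp(2*I*pi/3) + 3*exp(I*pi/3))*conj(exp(-2*I*pi/3))]
      = (1/6)[(11) + (-3 + 3*exp(-I*pi/3) + 2*exp(-2*I*pi/3) + exp(2*I*pi/3)) + (-1) + (-3) + (-1) + (-3 + exp(-2*I*pi/3) + 2*exp(2*I*pi/3) + 3*exp(I*pi/3))] = 0/6 = 0
  <chi_rho, chi_3> = (1/6)[1*(11)*conj(1) + 1*(2 + 3*exp(-I*pi/3) + exp(-2*I*pi/3) + 3*exp(I*pi/3))*conj(-1) + 1*(4 + 3*exp(-2*I*pi/3) + 4*exp(2*I*pi/3))*conj(1) + 1*(-3)*conj(-1) + 1*(4 + 4*exp(-2*I*pi/3) + 3*exp(2*I*pi/3))*conj(1) + 1*(2 + 3*exp(-I*pi/3) + exp(2*I*pi/3) + 3*exp(I*pi/3))*conj(-1)]
      = (1/6)[(11) + (-2 - 3*exp(I*pi/3) - exp(-2*I*pi/3) - 3*exp(-I*pi/3)) + (4 + 3*exp(-2*I*pi/3) + 4*exp(2*I*pi/3)) + (3) + (4 + 4*exp(-2*I*pi/3) + 3*exp(2*I*pi/3)) + (-2 - 3*exp(I*pi/3) - exp(2*I*pi/3) - 3*exp(-I*pi/3))] = 6/6 = 1
  <chi_rho, chi_4> = (1/6)[1*(11)*conj(1) + 1*(2 + 3*exp(-I*pi/3) + exp(-2*I*pi/3) + 3*exp(I*pi/3))*conj(exp(-2*I*pi/3)) + 1*(4 + 3*exp(-2*I*pi/3) + 4*exp(2*I*pi/3))*conj(exp(2*I*pi/3)) + 1*(-3)*conj(1) + 1*(4 + 4*exp(-2*I*pi/3) + 3*exp(2*I*pi/3))*conj(exp(-2*I*pi/3)) + 1*(2 + 3*exp(-I*pi/3) + exp(2*I*pi/3) + 3*exp(I*pi/3))*conj(exp(2*I*pi/3))]
      = (1/6)[(11) + (-2 + 2*exp(2*I*pi/3) + 3*exp(I*pi/3)) + (4 + 4*exp(-2*I*pi/3) + 3*exp(2*I*pi/3)) + (-3) + (4 + 3*exp(-2*I*pi/3) + 4*exp(2*I*pi/3)) + (-2 + 3*exp(-I*pi/3) + 2*exp(-2*I*pi/3))] = 6/6 = 1
  <chi_rho, chi_5> = (1/6)[1*(11)*conj(1) + 1*(2 + 3*exp(-I*pi/3) + exp(-2*I*pi/3) + 3*exp(I*pi/3))*conj(exp(-I*pi/3)) + 1*(4 + 3*exp(-2*I*pi/3) + 4*exp(2*I*pi/3))*conj(exp(-2*I*pi/3)) + 1*(-3)*conj(-1) + 1*(4 + 4*exp(-2*I*pi/3) + 3*exp(2*I*pi/3))*conj(exp(2*I*pi/3)) + 1*(2 + 3*exp(-I*pi/3) + exp(2*I*pi/3) + 3*exp(I*pi/3))*conj(exp(I*pi/3))]
      = (1/6)[(11) + (3 + exp(-I*pi/3) + 2*exp(I*pi/3) + 3*exp(2*I*pi/3)) + (-1) + (3) + (-1) + (3 + 3*exp(-2*I*pi/3) + 2*exp(-I*pi/3) + exp(I*pi/3))] = 18/6 = 3
(Exp terms are combined using exp(i*s)*conj(exp(i*t)) = exp(i*(s-t)), and sums of them are collapsed using the identity that for every m > 1 the m distinct m-th roots of unity sum to 0, e.g. 1 + exp(2*I*pi/3) + exp(-2*I*pi/3) = 0.)
Dimension check: dim(rho) = sum (mult * dim) = 3*1 + 3*1 + 0*1 + 1*1 + 1*1 + 3*1 = 11 = chi_rho(e) = 11.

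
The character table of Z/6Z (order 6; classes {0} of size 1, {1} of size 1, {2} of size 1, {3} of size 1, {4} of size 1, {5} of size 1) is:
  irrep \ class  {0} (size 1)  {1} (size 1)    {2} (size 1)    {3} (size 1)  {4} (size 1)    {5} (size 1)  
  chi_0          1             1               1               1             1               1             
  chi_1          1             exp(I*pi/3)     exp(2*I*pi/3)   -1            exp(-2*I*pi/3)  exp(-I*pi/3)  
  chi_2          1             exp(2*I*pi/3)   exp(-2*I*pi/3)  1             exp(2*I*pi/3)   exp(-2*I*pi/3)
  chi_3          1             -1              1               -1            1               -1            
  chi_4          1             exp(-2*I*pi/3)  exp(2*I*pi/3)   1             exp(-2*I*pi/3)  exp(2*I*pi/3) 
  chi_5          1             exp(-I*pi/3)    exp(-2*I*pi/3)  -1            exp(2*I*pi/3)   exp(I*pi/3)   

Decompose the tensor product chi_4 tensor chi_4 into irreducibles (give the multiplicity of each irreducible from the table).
chi_4 tensor chi_4 = chi_2 (all other irreducibles have multiplicity 0).

Proof sketch: The character of a tensor product is the pointwise product (chi_4 * chi_4)(C) = chi_4(C) * chi_4(C):
  {0}: (1)*(1), {1}: (exp(-2*I*pi/3))*(exp(-2*I*pi/3)), {2}: (exp(2*I*pi/3))*(exp(2*I*pi/3)), {3}: (1)*(1), {4}: (exp(-2*I*pi/3))*(exp(-2*I*pi/3)), {5}: (exp(2*I*pi/3))*(exp(2*I*pi/3))
so (chi_4 * chi_4) takes values
  {0} -> 1, {1} -> exp(2*I*pi/3), {2} -> exp(-2*I*pi/3), {3} -> 1, {4} -> exp(2*I*pi/3), {5} -> exp(-2*I*pi/3).
Now take the inner product of this character with each irreducible chi from the table, <chi_4*chi_4, chi> = (1/6) sum_C |C| (chi_4*chi_4)(C) conj(chi(C)):
  <chi_4*chi_4, chi_0> = (1/6)[1*(1)*conj(1) + 1*(exp(2*I*pi/3))*conj(1) + 1*(exp(-2*I*pi/3))*conj(1) + 1*(1)*conj(1) + 1*(exp(2*I*pi/3))*conj(1) + 1*(exp(-2*I*pi/3))*conj(1)]
      = (1/6)[(1) + (exp(2*I*pi/3)) + (exp(-2*I*pi/3)) + (1) + (exp(2*I*pi/3)) + (exp(-2*I*pi/3))] = 0/6 = 0
  <chi_4*chi_4, chi_1> = (1/6)[1*(1)*conj(1) + 1*(exp(2*I*pi/3))*conj(exp(I*pi/3)) + 1*(exp(-2*I*pi/3))*conj(exp(2*I*pi/3)) + 1*(1)*conj(-1) + 1*(exp(2*I*pi/3))*conj(exp(-2*I*pi/3)) + 1*(exp(-2*I*pi/3))*conj(exp(-I*pi/3))]
      = (1/6)[(1) + (exp(I*pi/3)) + (exp(2*I*pi/3)) + (-1) + (exp(-2*I*pi/3)) + (exp(-I*pi/3))] = 0/6 = 0
  <chi_4*chi_4, chi_2> = (1/6)[1*(1)*conj(1) + 1*(exp(2*I*pi/3))*conj(exp(2*I*pi/3)) + 1*(exp(-2*I*pi/3))*conj(exp(-2*I*pi/3)) + 1*(1)*conj(1) + 1*(exp(2*I*pi/3))*conj(exp(2*I*pi/3)) + 1*(exp(-2*I*pi/3))*conj(exp(-2*I*pi/3))]
      = (1/6)[(1) + (1) + (1) + (1) + (1) + (1)] = 6/6 = 1
  <chi_4*chi_4, chi_3> = (1/6)[1*(1)*conj(1) + 1*(exp(2*I*pi/3))*conj(-1) + 1*(exp(-2*I*pi/3))*conj(1) + 1*(1)*conj(-1) + 1*(exp(2*I*pi/3))*conj(1) + 1*(exp(-2*I*pi/3))*conj(-1)]
      = (1/6)[(1) + (-exp(2*I*pi/3)) + (exp(-2*I*pi/3)) + (-1) + (exp(2*I*pi/3)) + (-exp(-2*I*pi/3))] = 0/6 = 0
  <chi_4*chi_4, chi_4> = (1/6)[1*(1)*conj(1) + 1*(exp(2*I*pi/3))*conj(exp(-2*I*pi/3)) + 1*(exp(-2*I*pi/3))*conj(exp(2*I*pi/3)) + 1*(1)*conj(1) + 1*(exp(2*I*pi/3))*conj(exp(-2*I*pi/3)) + 1*(exp(-2*I*pi/3))*conj(exp(2*I*pi/3))]
      = (1/6)[(1) + (exp(-2*I*pi/3)) + (exp(2*I*pi/3)) + (1) + (exp(-2*I*pi/3)) + (exp(2*I*pi/3))] = 0/6 = 0
  <chi_4*chi_4, chi_5> = (1/6)[1*(1)*conj(1) + 1*(exp(2*I*pi/3))*conj(exp(-I*pi/3)) + 1*(exp(-2*I*pi/3))*conj(exp(-2*I*pi/3)) + 1*(1)*conj(-1) + 1*(exp(2*I*pi/3))*conj(exp(2*I*pi/3)) + 1*(exp(-2*I*pi/3))*conj(exp(I*pi/3))]
      = (1/6)[(1) + (-1) + (1) + (-1) + (1) + (-1)] = 0/6 = 0
(Exp terms are combined using exp(i*s)*conj(exp(i*t)) = exp(i*(s-t)), and sums of them are collapsed using the identity that for every m > 1 the m distinct m-th roots of unity sum to 0, e.g. 1 + exp(2*I*pi/3) + exp(-2*I*pi/3) = 0.)
Hence the multiplicities are chi_2: 1. Dimension check: dim(chi_4)*dim(chi_4) = 1*1 = 1 and sum (mult * dim) = 1*1 = 1.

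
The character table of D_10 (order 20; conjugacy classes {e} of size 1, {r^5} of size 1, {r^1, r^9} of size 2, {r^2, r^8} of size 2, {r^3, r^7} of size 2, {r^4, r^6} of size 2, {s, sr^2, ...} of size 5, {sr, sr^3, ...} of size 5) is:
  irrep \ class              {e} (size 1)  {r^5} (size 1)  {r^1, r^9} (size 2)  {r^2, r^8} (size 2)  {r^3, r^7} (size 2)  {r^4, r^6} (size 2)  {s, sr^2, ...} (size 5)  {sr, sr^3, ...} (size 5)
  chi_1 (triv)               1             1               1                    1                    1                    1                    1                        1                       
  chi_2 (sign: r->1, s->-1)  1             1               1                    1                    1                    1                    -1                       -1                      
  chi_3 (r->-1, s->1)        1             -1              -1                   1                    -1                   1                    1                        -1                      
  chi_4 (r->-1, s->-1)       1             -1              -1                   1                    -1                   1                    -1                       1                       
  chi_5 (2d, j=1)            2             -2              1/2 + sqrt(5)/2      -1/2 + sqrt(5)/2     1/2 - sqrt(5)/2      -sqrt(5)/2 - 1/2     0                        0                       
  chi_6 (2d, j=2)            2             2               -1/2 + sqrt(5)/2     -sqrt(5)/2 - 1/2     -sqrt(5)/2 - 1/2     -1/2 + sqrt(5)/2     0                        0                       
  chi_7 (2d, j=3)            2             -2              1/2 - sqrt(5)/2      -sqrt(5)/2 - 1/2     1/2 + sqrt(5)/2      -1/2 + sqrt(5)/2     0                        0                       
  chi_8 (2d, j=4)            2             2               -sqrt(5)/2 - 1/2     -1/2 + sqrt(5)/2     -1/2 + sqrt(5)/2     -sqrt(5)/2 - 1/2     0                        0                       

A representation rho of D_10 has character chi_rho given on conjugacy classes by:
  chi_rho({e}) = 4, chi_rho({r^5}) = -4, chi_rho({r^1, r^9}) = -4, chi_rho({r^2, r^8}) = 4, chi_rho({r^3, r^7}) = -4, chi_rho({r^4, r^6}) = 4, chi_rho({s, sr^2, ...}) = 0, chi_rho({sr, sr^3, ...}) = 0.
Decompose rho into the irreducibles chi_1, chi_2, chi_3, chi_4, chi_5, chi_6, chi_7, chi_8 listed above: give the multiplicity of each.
Multiplicities: chi_1: 0, chi_2: 0, chi_3: 2, chi_4: 2, chi_5: 0, chi_6: 0, chi_7: 0, chi_8: 0.

Solution. Use <chi_rho, chi> = (1/|G|) sum_C |C| * chi_rho(C) * conj(chi(C)) with |G| = 20 for each irreducible chi in the table:
  <chi_rho, chi_1> = (1/20)[1*(4)*conj(1) + 1*(-4)*conj(1) + 2*(-4)*conj(1) + 2*(4)*conj(1) + 2*(-4)*conj(1) + 2*(4)*conj(1) + 5*(0)*conj(1) + 5*(0)*conj(1)]
      = (1/20)[(4) + (-4) + (-8) + (8) + (-8) + (8) + (0) + (0)] = 0/20 = 0
  <chi_rho, chi_2> = (1/20)[1*(4)*conj(1) + 1*(-4)*conj(1) + 2*(-4)*conj(1) + 2*(4)*conj(1) + 2*(-4)*conj(1) + 2*(4)*conj(1) + 5*(0)*conj(-1) + 5*(0)*conj(-1)]
      = (1/20)[(4) + (-4) + (-8) + (8) + (-8) + (8) + (0) + (0)] = 0/20 = 0
  <chi_rho, chi_3> = (1/20)[1*(4)*conj(1) + 1*(-4)*conj(-1) + 2*(-4)*conj(-1) + 2*(4)*conj(1) + 2*(-4)*conj(-1) + 2*(4)*conj(1) + 5*(0)*conj(1) + 5*(0)*conj(-1)]
      = (1/20)[(4) + (4) + (8) + (8) + (8) + (8) + (0) + (0)] = 40/20 = 2
  <chi_rho, chi_4> = (1/20)[1*(4)*conj(1) + 1*(-4)*conj(-1) + 2*(-4)*conj(-1) + 2*(4)*conj(1) + 2*(-4)*conj(-1) + 2*(4)*conj(1) + 5*(0)*conj(-1) + 5*(0)*conj(1)]
      = (1/20)[(4) + (4) + (8) + (8) + (8) + (8) + (0) + (0)] = 40/20 = 2
  <chi_rho, chi_5> = (1/20)[1*(4)*conj(2) + 1*(-4)*conj(-2) + 2*(-4)*conj(1/2 + sqrt(5)/2) + 2*(4)*conj(-1/2 + sqrt(5)/2) + 2*(-4)*conj(1/2 - sqrt(5)/2) + 2*(4)*conj(-sqrt(5)/2 - 1/2) + 5*(0)*conj(0) + 5*(0)*conj(0)]
      = (1/20)[(8) + (8) + (-4*sqrt(5) - 4) + (-4 + 4*sqrt(5)) + (-4 + 4*sqrt(5)) + (-4*sqrt(5) - 4) + (0) + (0)] = 0/20 = 0
  <chi_rho, chi_6> = (1/20)[1*(4)*conj(2) + 1*(-4)*conj(2) + 2*(-4)*conj(-1/2 + sqrt(5)/2) + 2*(4)*conj(-sqrt(5)/2 - 1/2) + 2*(-4)*conj(-sqrt(5)/2 - 1/2) + 2*(4)*conj(-1/2 + sqrt(5)/2) + 5*(0)*conj(0) + 5*(0)*conj(0)]
      = (1/20)[(8) + (-8) + (4 - 4*sqrt(5)) + (-4*sqrt(5) - 4) + (4 + 4*sqrt(5)) + (-4 + 4*sqrt(5)) + (0) + (0)] = 0/20 = 0
  <chi_rho, chi_7> = (1/20)[1*(4)*conj(2) + 1*(-4)*conj(-2) + 2*(-4)*conj(1/2 - sqrt(5)/2) + 2*(4)*conj(-sqrt(5)/2 - 1/2) + 2*(-4)*conj(1/2 + sqrt(5)/2) + 2*(4)*conj(-1/2 + sqrt(5)/2) + 5*(0)*conj(0) + 5*(0)*conj(0)]
      = (1/20)[(8) + (8) + (-4 + 4*sqrt(5)) + (-4*sqrt(5) - 4) + (-4*sqrt(5) - 4) + (-4 + 4*sqrt(5)) + (0) + (0)] = 0/20 = 0
  <chi_rho, chi_8> = (1/20)[1*(4)*conj(2) + 1*(-4)*conj(2) + 2*(-4)*conj(-sqrt(5)/2 - 1/2) + 2*(4)*conj(-1/2 + sqrt(5)/2) + 2*(-4)*conj(-1/2 + sqrt(5)/2) + 2*(4)*conj(-sqrt(5)/2 - 1/2) + 5*(0)*conj(0) + 5*(0)*conj(0)]
      = (1/20)[(8) + (-8) + (4 + 4*sqrt(5)) + (-4 + 4*sqrt(5)) + (4 - 4*sqrt(5)) + (-4*sqrt(5) - 4) + (0) + (0)] = 0/20 = 0
Dimension check: dim(rho) = sum (mult * dim) = 0*1 + 0*1 + 2*1 + 2*1 + 0*2 + 0*2 + 0*2 + 0*2 = 4 = chi_rho(e) = 4.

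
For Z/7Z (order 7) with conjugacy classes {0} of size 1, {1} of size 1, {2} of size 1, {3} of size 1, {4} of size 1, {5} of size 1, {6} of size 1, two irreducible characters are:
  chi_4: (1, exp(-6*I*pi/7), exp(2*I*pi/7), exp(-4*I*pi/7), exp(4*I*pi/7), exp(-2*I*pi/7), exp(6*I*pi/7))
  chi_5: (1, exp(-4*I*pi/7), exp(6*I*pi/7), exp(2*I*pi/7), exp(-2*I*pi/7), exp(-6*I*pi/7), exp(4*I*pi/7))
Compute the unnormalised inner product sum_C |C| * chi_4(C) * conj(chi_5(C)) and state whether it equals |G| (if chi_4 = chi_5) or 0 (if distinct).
Sum = 0; so <chi_4, chi_5> = 0 (distinct irreducibles are orthogonal).

Solution. Compute term by term over conjugacy classes (|C| * chi_4(C) * conj(chi_5(C))):
  1*(1)*conj(1) + 1*(exp(-6*I*pi/7))*conj(exp(-4*I*pi/7)) + 1*(exp(2*I*pi/7))*conj(exp(6*I*pi/7)) + 1*(exp(-4*I*pi/7))*conj(exp(2*I*pi/7)) + 1*(exp(4*I*pi/7))*conj(exp(-2*I*pi/7)) + 1*(exp(-2*I*pi/7))*conj(exp(-6*I*pi/7)) + 1*(exp(6*I*pi/7))*conj(exp(4*I*pi/7))
  = (1) + (exp(-2*I*pi/7)) + (exp(-4*I*pi/7)) + (exp(-6*I*pi/7)) + (exp(6*I*pi/7)) + (exp(4*I*pi/7)) + (exp(2*I*pi/7))
  = 0.
(Exp terms are combined using exp(i*s)*conj(exp(i*t)) = exp(i*(s-t)), and sums of them are collapsed using the identity that for every m > 1 the m distinct m-th roots of unity sum to 0, e.g. 1 + exp(2*I*pi/3) + exp(-2*I*pi/3) = 0.)
Dividing by |G| = 7 gives 0/7 = 0, matching the row-orthogonality relation <chi_4, chi_5> = [chi_4 = chi_5].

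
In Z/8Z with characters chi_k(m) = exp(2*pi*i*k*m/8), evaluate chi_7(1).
chi_7(1) = zeta_8^7 = exp(-I*pi/4)

Justification: chi_7(1) = zeta_8^(7*1) = zeta_8^7. Since zeta_8^8 = 1, this equals zeta_8^7 = exp(2*pi*i*7/8) = exp(-I*pi/4).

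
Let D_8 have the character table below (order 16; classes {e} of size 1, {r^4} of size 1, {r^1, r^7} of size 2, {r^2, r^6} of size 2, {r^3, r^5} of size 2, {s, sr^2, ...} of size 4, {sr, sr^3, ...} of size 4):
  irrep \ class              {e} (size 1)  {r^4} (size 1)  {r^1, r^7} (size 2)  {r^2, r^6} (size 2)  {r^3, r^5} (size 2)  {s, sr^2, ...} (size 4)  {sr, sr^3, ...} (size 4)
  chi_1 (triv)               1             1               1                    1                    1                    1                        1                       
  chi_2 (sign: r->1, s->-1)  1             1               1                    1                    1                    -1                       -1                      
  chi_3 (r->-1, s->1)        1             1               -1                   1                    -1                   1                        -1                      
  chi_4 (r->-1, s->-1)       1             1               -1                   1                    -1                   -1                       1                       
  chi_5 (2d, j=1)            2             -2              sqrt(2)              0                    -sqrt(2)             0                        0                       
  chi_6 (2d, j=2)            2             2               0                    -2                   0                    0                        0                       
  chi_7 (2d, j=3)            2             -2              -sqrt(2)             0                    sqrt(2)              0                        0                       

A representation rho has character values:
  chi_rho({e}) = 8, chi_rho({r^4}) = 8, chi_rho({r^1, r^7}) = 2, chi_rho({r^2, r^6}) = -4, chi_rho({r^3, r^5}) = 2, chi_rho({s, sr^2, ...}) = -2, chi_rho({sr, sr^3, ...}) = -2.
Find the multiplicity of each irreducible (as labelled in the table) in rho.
Multiplicities: chi_1: 0, chi_2: 2, chi_3: 0, chi_4: 0, chi_5: 0, chi_6: 3, chi_7: 0.

Why: Use <chi_rho, chi> = (1/|G|) sum_C |C| * chi_rho(C) * conj(chi(C)) with |G| = 16 for each irreducible chi in the table:
  <chi_rho, chi_1> = (1/16)[1*(8)*conj(1) + 1*(8)*conj(1) + 2*(2)*conj(1) + 2*(-4)*conj(1) + 2*(2)*conj(1) + 4*(-2)*conj(1) + 4*(-2)*conj(1)]
      = (1/16)[(8) + (8) + (4) + (-8) + (4) + (-8) + (-8)] = 0/16 = 0
  <chi_rho, chi_2> = (1/16)[1*(8)*conj(1) + 1*(8)*conj(1) + 2*(2)*conj(1) + 2*(-4)*conj(1) + 2*(2)*conj(1) + 4*(-2)*conj(-1) + 4*(-2)*conj(-1)]
      = (1/16)[(8) + (8) + (4) + (-8) + (4) + (8) + (8)] = 32/16 = 2
  <chi_rho, chi_3> = (1/16)[1*(8)*conj(1) + 1*(8)*conj(1) + 2*(2)*conj(-1) + 2*(-4)*conj(1) + 2*(2)*conj(-1) + 4*(-2)*conj(1) + 4*(-2)*conj(-1)]
      = (1/16)[(8) + (8) + (-4) + (-8) + (-4) + (-8) + (8)] = 0/16 = 0
  <chi_rho, chi_4> = (1/16)[1*(8)*conj(1) + 1*(8)*conj(1) + 2*(2)*conj(-1) + 2*(-4)*conj(1) + 2*(2)*conj(-1) + 4*(-2)*conj(-1) + 4*(-2)*conj(1)]
      = (1/16)[(8) + (8) + (-4) + (-8) + (-4) + (8) + (-8)] = 0/16 = 0
  <chi_rho, chi_5> = (1/16)[1*(8)*conj(2) + 1*(8)*conj(-2) + 2*(2)*conj(sqrt(2)) + 2*(-4)*conj(0) + 2*(2)*conj(-sqrt(2)) + 4*(-2)*conj(0) + 4*(-2)*conj(0)]
      = (1/16)[(16) + (-16) + (4*sqrt(2)) + (0) + (-4*sqrt(2)) + (0) + (0)] = 0/16 = 0
  <chi_rho, chi_6> = (1/16)[1*(8)*conj(2) + 1*(8)*conj(2) + 2*(2)*conj(0) + 2*(-4)*conj(-2) + 2*(2)*conj(0) + 4*(-2)*conj(0) + 4*(-2)*conj(0)]
      = (1/16)[(16) + (16) + (0) + (16) + (0) + (0) + (0)] = 48/16 = 3
  <chi_rho, chi_7> = (1/16)[1*(8)*conj(2) + 1*(8)*conj(-2) + 2*(2)*conj(-sqrt(2)) + 2*(-4)*conj(0) + 2*(2)*conj(sqrt(2)) + 4*(-2)*conj(0) + 4*(-2)*conj(0)]
      = (1/16)[(16) + (-16) + (-4*sqrt(2)) + (0) + (4*sqrt(2)) + (0) + (0)] = 0/16 = 0
Dimension check: dim(rho) = sum (mult * dim) = 0*1 + 2*1 + 0*1 + 0*1 + 0*2 + 3*2 + 0*2 = 8 = chi_rho(e) = 8.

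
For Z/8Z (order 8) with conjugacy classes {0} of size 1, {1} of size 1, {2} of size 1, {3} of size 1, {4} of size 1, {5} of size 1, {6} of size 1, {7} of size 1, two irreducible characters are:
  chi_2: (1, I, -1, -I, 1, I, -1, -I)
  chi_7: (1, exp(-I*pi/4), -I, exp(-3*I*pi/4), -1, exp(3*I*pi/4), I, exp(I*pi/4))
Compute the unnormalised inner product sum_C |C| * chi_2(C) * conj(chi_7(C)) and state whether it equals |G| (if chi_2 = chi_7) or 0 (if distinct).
Sum = 0; so <chi_2, chi_7> = 0 (distinct irreducibles are orthogonal).

Details: Compute term by term over conjugacy classes (|C| * chi_2(C) * conj(chi_7(C))):
  1*(1)*conj(1) + 1*(I)*conj(exp(-I*pi/4)) + 1*(-1)*conj(-I) + 1*(-I)*conj(exp(-3*I*pi/4)) + 1*(1)*conj(-1) + 1*(I)*conj(exp(3*I*pi/4)) + 1*(-1)*conj(I) + 1*(-I)*conj(exp(I*pi/4))
  = (1) + (exp(3*I*pi/4)) + (-I) + (-exp(-3*I*pi/4)) + (-1) + (exp(-I*pi/4)) + (I) + (-exp(I*pi/4))
  = 0.
(Exp terms are combined using exp(i*s)*conj(exp(i*t)) = exp(i*(s-t)), and sums of them are collapsed using the identity that for every m > 1 the m distinct m-th roots of unity sum to 0, e.g. 1 + exp(2*I*pi/3) + exp(-2*I*pi/3) = 0.)
Dividing by |G| = 8 gives 0/8 = 0, matching the row-orthogonality relation <chi_2, chi_7> = [chi_2 = chi_7].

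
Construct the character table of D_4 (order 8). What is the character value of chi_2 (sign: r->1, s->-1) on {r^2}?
Conjugacy classes: {e} of size 1, {r^2} of size 1, {r^1, r^3} of size 2, {s, sr^2, ...} of size 2, {sr, sr^3, ...} of size 2.
Character table:
  irrep \ class              {e} (size 1)  {r^2} (size 1)  {r^1, r^3} (size 2)  {s, sr^2, ...} (size 2)  {sr, sr^3, ...} (size 2)
  chi_1 (triv)               1             1               1                    1                        1                       
  chi_2 (sign: r->1, s->-1)  1             1               1                    -1                       -1                      
  chi_3 (r->-1, s->1)        1             1               -1                   1                        -1                      
  chi_4 (r->-1, s->-1)       1             1               -1                   -1                       1                       
  chi_5 (2d, j=1)            2             -2              0                    0                        0                       

Spot check: chi_2 (sign: r->1, s->-1) on {r^2} = 1.

Why: D_4 has order 2*4 = 8 with 5 conjugacy classes, hence 5 irreducibles. Sum of squared dims 1 + 1 + 1 + 1 + 4 = 8 = |G|. Linear characters come from the abelianisation; the 2-dimensional irreps have character r^k -> 2*cos(2*pi*j*k/4), reflections -> 0.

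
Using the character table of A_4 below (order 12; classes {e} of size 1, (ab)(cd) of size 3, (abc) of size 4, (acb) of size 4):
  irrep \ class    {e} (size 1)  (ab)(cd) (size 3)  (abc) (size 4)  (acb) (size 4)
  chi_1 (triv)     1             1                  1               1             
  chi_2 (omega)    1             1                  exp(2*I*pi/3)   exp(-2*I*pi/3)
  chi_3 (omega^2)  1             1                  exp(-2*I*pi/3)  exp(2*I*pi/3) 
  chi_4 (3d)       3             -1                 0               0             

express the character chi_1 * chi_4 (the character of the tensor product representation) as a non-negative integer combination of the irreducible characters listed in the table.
chi_1 tensor chi_4 = chi_4 (all other irreducibles have multiplicity 0).

Derivation: The character of a tensor product is the pointwise product (chi_1 * chi_4)(C) = chi_1(C) * chi_4(C):
  {e}: (1)*(3), (ab)(cd): (1)*(-1), (abc): (1)*(0), (acb): (1)*(0)
so (chi_1 * chi_4) takes values
  {e} -> 3, (ab)(cd) -> -1, (abc) -> 0, (acb) -> 0.
Now take the inner product of this character with each irreducible chi from the table, <chi_1*chi_4, chi> = (1/12) sum_C |C| (chi_1*chi_4)(C) conj(chi(C)):
  <chi_1*chi_4, chi_1> = (1/12)[1*(3)*conj(1) + 3*(-1)*conj(1) + 4*(0)*conj(1) + 4*(0)*conj(1)]
      = (1/12)[(3) + (-3) + (0) + (0)] = 0/12 = 0
  <chi_1*chi_4, chi_2> = (1/12)[1*(3)*conj(1) + 3*(-1)*conj(1) + 4*(0)*conj(exp(2*I*pi/3)) + 4*(0)*conj(exp(-2*I*pi/3))]
      = (1/12)[(3) + (-3) + (0) + (0)] = 0/12 = 0
  <chi_1*chi_4, chi_3> = (1/12)[1*(3)*conj(1) + 3*(-1)*conj(1) + 4*(0)*conj(exp(-2*I*pi/3)) + 4*(0)*conj(exp(2*I*pi/3))]
      = (1/12)[(3) + (-3) + (0) + (0)] = 0/12 = 0
  <chi_1*chi_4, chi_4> = (1/12)[1*(3)*conj(3) + 3*(-1)*conj(-1) + 4*(0)*conj(0) + 4*(0)*conj(0)]
      = (1/12)[(9) + (3) + (0) + (0)] = 12/12 = 1
(Exp terms are combined using exp(i*s)*conj(exp(i*t)) = exp(i*(s-t)), and sums of them are collapsed using the identity that for every m > 1 the m distinct m-th roots of unity sum to 0, e.g. 1 + exp(2*I*pi/3) + exp(-2*I*pi/3) = 0.)
Hence the multiplicities are chi_4: 1. Dimension check: dim(chi_1)*dim(chi_4) = 1*3 = 3 and sum (mult * dim) = 1*3 = 3.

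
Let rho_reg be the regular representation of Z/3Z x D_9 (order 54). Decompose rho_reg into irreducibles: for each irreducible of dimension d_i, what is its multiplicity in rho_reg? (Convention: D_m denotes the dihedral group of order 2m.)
Each irreducible V_i of dimension d_i appears with multiplicity d_i, i.e. rho_reg = (direct sum over all irreducibles V_i) d_i V_i. The irreducible dimensions for Z/3Z x D_9 are 1, 1, 1, 1, 1, 1, 2, 2, 2, 2, 2, 2, 2, 2, 2, 2, 2, 2: 6 irreducibles of dimension 1, each with multiplicity 1; 12 irreducibles of dimension 2, each with multiplicity 2. Total dimension 6*1*1 + 12*2*2 = 54 = |G|.

Derivation: General theorem: in the regular representation of a finite group G, each irreducible appears with multiplicity equal to its dimension. Check: dim(rho_reg) = sum d_i^2 = 1 + 1 + 1 + 1 + 1 + 1 + 4 + 4 + 4 + 4 + 4 + 4 + 4 + 4 + 4 + 4 + 4 + 4 = 54 = |G|.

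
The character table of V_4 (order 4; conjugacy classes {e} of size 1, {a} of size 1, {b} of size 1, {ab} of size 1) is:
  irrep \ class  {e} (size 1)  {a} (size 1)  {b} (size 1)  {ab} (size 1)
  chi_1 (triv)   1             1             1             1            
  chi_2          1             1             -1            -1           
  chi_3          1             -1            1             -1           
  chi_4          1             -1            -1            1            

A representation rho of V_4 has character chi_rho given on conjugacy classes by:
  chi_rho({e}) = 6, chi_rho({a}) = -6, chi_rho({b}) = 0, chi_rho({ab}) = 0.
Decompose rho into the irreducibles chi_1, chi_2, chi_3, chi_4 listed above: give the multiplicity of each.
Multiplicities: chi_1: 0, chi_2: 0, chi_3: 3, chi_4: 3.

Details: Use <chi_rho, chi> = (1/|G|) sum_C |C| * chi_rho(C) * conj(chi(C)) with |G| = 4 for each irreducible chi in the table:
  <chi_rho, chi_1> = (1/4)[1*(6)*conj(1) + 1*(-6)*conj(1) + 1*(0)*conj(1) + 1*(0)*conj(1)]
      = (1/4)[(6) + (-6) + (0) + (0)] = 0/4 = 0
  <chi_rho, chi_2> = (1/4)[1*(6)*conj(1) + 1*(-6)*conj(1) + 1*(0)*conj(-1) + 1*(0)*conj(-1)]
      = (1/4)[(6) + (-6) + (0) + (0)] = 0/4 = 0
  <chi_rho, chi_3> = (1/4)[1*(6)*conj(1) + 1*(-6)*conj(-1) + 1*(0)*conj(1) + 1*(0)*conj(-1)]
      = (1/4)[(6) + (6) + (0) + (0)] = 12/4 = 3
  <chi_rho, chi_4> = (1/4)[1*(6)*conj(1) + 1*(-6)*conj(-1) + 1*(0)*conj(-1) + 1*(0)*conj(1)]
      = (1/4)[(6) + (6) + (0) + (0)] = 12/4 = 3
Dimension check: dim(rho) = sum (mult * dim) = 0*1 + 0*1 + 3*1 + 3*1 = 6 = chi_rho(e) = 6.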